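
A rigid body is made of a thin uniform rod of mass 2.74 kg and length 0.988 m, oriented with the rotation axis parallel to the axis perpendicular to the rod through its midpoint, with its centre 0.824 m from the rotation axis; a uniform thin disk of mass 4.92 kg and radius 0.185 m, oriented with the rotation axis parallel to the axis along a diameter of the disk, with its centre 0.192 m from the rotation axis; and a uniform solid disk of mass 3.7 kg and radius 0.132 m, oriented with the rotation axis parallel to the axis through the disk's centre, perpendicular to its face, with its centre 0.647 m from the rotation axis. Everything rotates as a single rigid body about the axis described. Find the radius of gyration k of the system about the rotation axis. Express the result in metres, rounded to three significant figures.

Thin rod: I_cm = (1/12)ML² = (1/12)(2.74)(0.988)² = 0.22289 kg m²; centre at d = 0.824 m, so I = I_cm + Md² gives I = 0.22289 + (2.74)(0.824)² = 2.0833 kg m².
Thin disk: I_cm = (1/4)MR² = (1/4)(4.92)(0.185)² = 0.042097 kg m²; centre at d = 0.192 m, so I = I_cm + Md² gives I = 0.042097 + (4.92)(0.192)² = 0.22347 kg m².
Solid disk: I_cm = (1/2)MR² = (1/2)(3.7)(0.132)² = 0.032234 kg m²; centre at d = 0.647 m, so I = I_cm + Md² gives I = 0.032234 + (3.7)(0.647)² = 1.5811 kg m².
Total I = 3.8878 kg m²; total mass M = 11.36 kg.
k = √(I/M) = √(3.8878/11.36) = 0.58501 m.

0.585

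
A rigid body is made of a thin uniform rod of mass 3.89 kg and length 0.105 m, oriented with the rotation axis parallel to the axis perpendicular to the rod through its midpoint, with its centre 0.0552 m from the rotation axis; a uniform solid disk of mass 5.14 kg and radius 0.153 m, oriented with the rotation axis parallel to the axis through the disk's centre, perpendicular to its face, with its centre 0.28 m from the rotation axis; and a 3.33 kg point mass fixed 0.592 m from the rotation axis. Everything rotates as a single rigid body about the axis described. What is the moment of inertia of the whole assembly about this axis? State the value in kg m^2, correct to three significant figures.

1.65

Thin rod: I_cm = (1/12)ML² = (1/12)(3.89)(0.105)² = 0.0035739 kg m^2; centre at d = 0.0552 m, so I = I_cm + Md² gives I = 0.0035739 + (3.89)(0.0552)² = 0.015427 kg m^2.
Solid disk: I_cm = (1/2)MR² = (1/2)(5.14)(0.153)² = 0.060161 kg m^2; centre at d = 0.28 m, so I = I_cm + Md² gives I = 0.060161 + (5.14)(0.28)² = 0.46314 kg m^2.
Point mass: I_cm = 0; centre at d = 0.592 m, so I = I_cm + Md² gives I = 0 + (3.33)(0.592)² = 1.167 kg m^2.
Total I = 0.015427 + 0.46314 + 1.167 = 1.6456 kg m^2.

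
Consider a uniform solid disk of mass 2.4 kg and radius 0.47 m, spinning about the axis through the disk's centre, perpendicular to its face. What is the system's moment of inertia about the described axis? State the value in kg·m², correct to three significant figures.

I_cm = (1/2)MR² = (1/2)(2.4)(0.47)² = 0.26508 kg·m²; axis through the centre, so I = 0.26508 kg·m².

0.265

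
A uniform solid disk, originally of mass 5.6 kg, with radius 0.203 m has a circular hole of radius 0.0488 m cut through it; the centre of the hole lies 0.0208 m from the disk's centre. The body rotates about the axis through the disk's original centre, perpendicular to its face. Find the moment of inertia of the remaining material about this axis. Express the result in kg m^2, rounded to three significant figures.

0.115

Unpierced body about its centre: I₀ = (1/2)MR² = (1/2)(5.6)(0.203)² = 0.11539 kg m^2.
The removed disk has mass m = M·(r/R)² = (5.6)(0.0488/0.203)² = 0.32362 kg (same uniform areal density).
Its moment of inertia about the rotation axis (parallel-axis theorem): I_hole = (1/2)mr² + md² = (1/2)(0.32362)(0.0488)² + (0.32362)(0.0208)² = 0.00052535 kg m^2.
Treating the hole as negative mass, I = I₀ − I_hole = 0.11539 − 0.00052535 = 0.11486 kg m^2.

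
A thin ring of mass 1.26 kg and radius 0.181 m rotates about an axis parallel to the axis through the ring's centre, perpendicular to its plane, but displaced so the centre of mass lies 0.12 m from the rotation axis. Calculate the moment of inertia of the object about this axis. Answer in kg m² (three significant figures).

0.0594

I_cm = MR² = (1.26)(0.181)² = 0.041279 kg m²; centre at d = 0.12 m, so I = I_cm + Md² gives I = 0.041279 + (1.26)(0.12)² = 0.059423 kg m².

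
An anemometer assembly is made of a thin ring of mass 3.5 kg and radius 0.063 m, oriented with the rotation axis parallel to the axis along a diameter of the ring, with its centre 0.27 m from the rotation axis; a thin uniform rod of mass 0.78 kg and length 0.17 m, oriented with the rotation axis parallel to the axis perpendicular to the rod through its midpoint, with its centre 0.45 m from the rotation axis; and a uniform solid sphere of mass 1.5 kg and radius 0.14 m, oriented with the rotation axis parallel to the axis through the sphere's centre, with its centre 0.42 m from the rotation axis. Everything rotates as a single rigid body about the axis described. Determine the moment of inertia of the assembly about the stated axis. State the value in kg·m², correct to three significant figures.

0.698

Thin ring: I_cm = (1/2)MR² = (1/2)(3.5)(0.063)² = 0.0069458 kg·m²; centre at d = 0.27 m, so the parallel axis theorem gives I = 0.0069458 + (3.5)(0.27)² = 0.2621 kg·m².
Thin rod: I_cm = (1/12)ML² = (1/12)(0.78)(0.17)² = 0.0018785 kg·m²; centre at d = 0.45 m, so the parallel axis theorem gives I = 0.0018785 + (0.78)(0.45)² = 0.15983 kg·m².
Solid sphere: I_cm = (2/5)MR² = (2/5)(1.5)(0.14)² = 0.01176 kg·m²; centre at d = 0.42 m, so the parallel axis theorem gives I = 0.01176 + (1.5)(0.42)² = 0.27636 kg·m².
Total I = 0.2621 + 0.15983 + 0.27636 = 0.69828 kg·m².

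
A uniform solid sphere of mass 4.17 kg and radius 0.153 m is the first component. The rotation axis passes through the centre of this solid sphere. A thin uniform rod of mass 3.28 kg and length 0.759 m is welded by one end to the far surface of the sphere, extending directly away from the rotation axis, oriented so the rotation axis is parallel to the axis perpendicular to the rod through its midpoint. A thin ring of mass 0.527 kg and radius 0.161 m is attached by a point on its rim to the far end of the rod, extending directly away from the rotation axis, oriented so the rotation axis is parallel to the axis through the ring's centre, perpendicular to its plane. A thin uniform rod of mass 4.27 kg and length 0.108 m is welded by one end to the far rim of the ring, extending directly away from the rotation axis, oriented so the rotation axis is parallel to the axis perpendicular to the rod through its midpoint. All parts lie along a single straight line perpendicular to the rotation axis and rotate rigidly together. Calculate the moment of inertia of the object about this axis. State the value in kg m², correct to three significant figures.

Solid sphere: I_cm = (2/5)MR² = (2/5)(4.17)(0.153)² = 0.039046 kg m²; axis through the centre, so I = 0.039046 kg m².
Thin rod: I_cm = (1/12)ML² = (1/12)(3.28)(0.759)² = 0.15746 kg m²; centre at d = 0.153 + 0.3795 = 0.5325 m, so the parallel axis theorem gives I = 0.15746 + (3.28)(0.5325)² = 1.0875 kg m².
Thin ring: I_cm = MR² = (0.527)(0.161)² = 0.01366 kg m²; centre at d = 0.153 + 0.3795 + 0.3795 + 0.161 = 1.073 m, so the parallel axis theorem gives I = 0.01366 + (0.527)(1.073)² = 0.62041 kg m².
Thin rod: I_cm = (1/12)ML² = (1/12)(4.27)(0.108)² = 0.0041504 kg m²; centre at d = 0.153 + 0.3795 + 0.3795 + 0.161 + 0.161 + 0.054 = 1.288 m, so the parallel axis theorem gives I = 0.0041504 + (4.27)(1.288)² = 7.0878 kg m².
Total I = 0.039046 + 1.0875 + 0.62041 + 7.0878 = 8.8348 kg m².

8.83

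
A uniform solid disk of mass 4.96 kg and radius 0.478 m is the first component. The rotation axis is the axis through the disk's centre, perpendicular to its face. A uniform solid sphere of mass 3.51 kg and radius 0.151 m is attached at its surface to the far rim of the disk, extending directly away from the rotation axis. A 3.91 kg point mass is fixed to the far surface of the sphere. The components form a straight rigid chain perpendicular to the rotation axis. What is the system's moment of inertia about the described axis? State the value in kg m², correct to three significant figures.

Solid disk: I_cm = (1/2)MR² = (1/2)(4.96)(0.478)² = 0.56664 kg m²; axis through the centre, so I = 0.56664 kg m².
Solid sphere: I_cm = (2/5)MR² = (2/5)(3.51)(0.151)² = 0.032013 kg m²; centre at d = 0.478 + 0.151 = 0.629 m, so I = I_cm + Md² gives I = 0.032013 + (3.51)(0.629)² = 1.4207 kg m².
Point mass: I_cm = 0; centre at d = 0.478 + 0.151 + 0.151 = 0.78 m, so I = I_cm + Md² gives I = 0 + (3.91)(0.78)² = 2.3788 kg m².
Total I = 0.56664 + 1.4207 + 2.3788 = 4.3662 kg m².

4.37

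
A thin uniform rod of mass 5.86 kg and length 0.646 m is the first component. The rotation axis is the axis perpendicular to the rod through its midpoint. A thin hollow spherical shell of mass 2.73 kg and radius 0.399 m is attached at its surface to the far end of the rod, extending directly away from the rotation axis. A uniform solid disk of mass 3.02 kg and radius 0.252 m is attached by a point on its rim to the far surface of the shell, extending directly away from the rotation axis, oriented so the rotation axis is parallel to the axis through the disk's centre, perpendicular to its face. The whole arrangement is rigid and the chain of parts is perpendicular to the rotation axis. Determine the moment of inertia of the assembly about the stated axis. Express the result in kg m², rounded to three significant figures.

7.71

Thin rod: I_cm = (1/12)ML² = (1/12)(5.86)(0.646)² = 0.20379 kg m²; axis through the centre, so I = 0.20379 kg m².
Spherical shell: I_cm = (2/3)MR² = (2/3)(2.73)(0.399)² = 0.28975 kg m²; centre at d = 0.323 + 0.399 = 0.722 m, so I = I_cm + Md² gives I = 0.28975 + (2.73)(0.722)² = 1.7129 kg m².
Solid disk: I_cm = (1/2)MR² = (1/2)(3.02)(0.252)² = 0.095891 kg m²; centre at d = 0.323 + 0.399 + 0.399 + 0.252 = 1.373 m, so I = I_cm + Md² gives I = 0.095891 + (3.02)(1.373)² = 5.789 kg m².
Total I = 0.20379 + 1.7129 + 5.789 = 7.7056 kg m².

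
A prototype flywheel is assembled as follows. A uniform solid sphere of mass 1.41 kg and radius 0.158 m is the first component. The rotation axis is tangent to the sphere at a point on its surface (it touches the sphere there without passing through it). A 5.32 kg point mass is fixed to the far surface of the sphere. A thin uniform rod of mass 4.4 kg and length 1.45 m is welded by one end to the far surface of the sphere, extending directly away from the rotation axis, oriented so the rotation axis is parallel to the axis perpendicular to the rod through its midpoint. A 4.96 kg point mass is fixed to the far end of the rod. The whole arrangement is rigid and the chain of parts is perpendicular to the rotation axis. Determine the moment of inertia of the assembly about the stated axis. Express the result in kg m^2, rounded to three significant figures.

Solid sphere: I_cm = (2/5)MR² = (2/5)(1.41)(0.158)² = 0.01408 kg m^2; centre at d = 0.158 m, so I = I_cm + Md² gives I = 0.01408 + (1.41)(0.158)² = 0.049279 kg m^2.
Point mass: I_cm = 0; centre at d = 0.158 + 0.158 = 0.316 m, so I = I_cm + Md² gives I = 0 + (5.32)(0.316)² = 0.53123 kg m^2.
Thin rod: I_cm = (1/12)ML² = (1/12)(4.4)(1.45)² = 0.77092 kg m^2; centre at d = 0.158 + 0.158 + 0.725 = 1.041 m, so I = I_cm + Md² gives I = 0.77092 + (4.4)(1.041)² = 5.5391 kg m^2.
Point mass: I_cm = 0; centre at d = 0.158 + 0.158 + 0.725 + 0.725 = 1.766 m, so I = I_cm + Md² gives I = 0 + (4.96)(1.766)² = 15.469 kg m^2.
Total I = 0.049279 + 0.53123 + 5.5391 + 15.469 = 21.589 kg m^2.

21.6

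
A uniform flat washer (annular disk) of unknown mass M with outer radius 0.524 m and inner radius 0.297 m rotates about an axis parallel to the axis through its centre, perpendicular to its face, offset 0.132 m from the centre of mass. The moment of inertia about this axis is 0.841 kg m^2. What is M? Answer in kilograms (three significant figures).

4.23

I = I_cm + Md² = (1/2)M(R²+r²) + Md² = M·[0.5·[(0.524)² + (0.297)²] + (0.132)²] = M·0.19882.
So M = 0.841 / 0.19882 = 4.23 kg.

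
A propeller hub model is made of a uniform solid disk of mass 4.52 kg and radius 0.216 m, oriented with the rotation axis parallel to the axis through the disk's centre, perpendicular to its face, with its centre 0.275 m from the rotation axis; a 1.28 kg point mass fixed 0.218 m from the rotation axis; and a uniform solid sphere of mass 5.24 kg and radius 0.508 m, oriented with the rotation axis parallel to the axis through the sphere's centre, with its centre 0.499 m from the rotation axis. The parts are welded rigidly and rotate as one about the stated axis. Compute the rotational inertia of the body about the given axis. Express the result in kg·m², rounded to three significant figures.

Solid disk: I_cm = (1/2)MR² = (1/2)(4.52)(0.216)² = 0.10544 kg·m²; centre at d = 0.275 m, so the parallel axis theorem gives I = 0.10544 + (4.52)(0.275)² = 0.44727 kg·m².
Point mass: I_cm = 0; centre at d = 0.218 m, so the parallel axis theorem gives I = 0 + (1.28)(0.218)² = 0.060831 kg·m².
Solid sphere: I_cm = (2/5)MR² = (2/5)(5.24)(0.508)² = 0.5409 kg·m²; centre at d = 0.499 m, so the parallel axis theorem gives I = 0.5409 + (5.24)(0.499)² = 1.8457 kg·m².
Total I = 0.44727 + 0.060831 + 1.8457 = 2.3538 kg·m².

2.35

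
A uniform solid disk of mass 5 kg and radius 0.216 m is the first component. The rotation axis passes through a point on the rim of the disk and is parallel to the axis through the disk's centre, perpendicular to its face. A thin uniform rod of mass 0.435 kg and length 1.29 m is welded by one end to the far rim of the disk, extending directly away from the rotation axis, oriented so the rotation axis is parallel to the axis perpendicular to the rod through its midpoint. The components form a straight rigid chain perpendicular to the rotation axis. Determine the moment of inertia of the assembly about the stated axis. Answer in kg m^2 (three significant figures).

Solid disk: I_cm = (1/2)MR² = (1/2)(5)(0.216)² = 0.11664 kg m^2; centre at d = 0.216 m, so I = I_cm + Md² gives I = 0.11664 + (5)(0.216)² = 0.34992 kg m^2.
Thin rod: I_cm = (1/12)ML² = (1/12)(0.435)(1.29)² = 0.060324 kg m^2; centre at d = 0.216 + 0.216 + 0.645 = 1.077 m, so I = I_cm + Md² gives I = 0.060324 + (0.435)(1.077)² = 0.56489 kg m^2.
Total I = 0.34992 + 0.56489 = 0.91481 kg m^2.

0.915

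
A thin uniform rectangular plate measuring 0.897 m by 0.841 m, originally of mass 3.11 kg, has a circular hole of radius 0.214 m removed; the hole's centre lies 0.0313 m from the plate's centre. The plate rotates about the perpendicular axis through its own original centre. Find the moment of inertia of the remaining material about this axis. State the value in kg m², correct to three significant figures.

Unpierced body about its centre: I₀ = (1/12)M(a²+b²) = (1/12)(3.11)[(0.897)² + (0.841)²] = 0.39183 kg m².
The removed disk has mass m = M·πr²/(ab) = (3.11)·π(0.214)²/(0.897·0.841) = 0.59313 kg (same uniform areal density).
Its moment of inertia about the rotation axis (parallel-axis theorem): I_hole = (1/2)mr² + md² = (1/2)(0.59313)(0.214)² + (0.59313)(0.0313)² = 0.014163 kg m².
Treating the hole as negative mass, I = I₀ − I_hole = 0.39183 − 0.014163 = 0.37767 kg m².

0.378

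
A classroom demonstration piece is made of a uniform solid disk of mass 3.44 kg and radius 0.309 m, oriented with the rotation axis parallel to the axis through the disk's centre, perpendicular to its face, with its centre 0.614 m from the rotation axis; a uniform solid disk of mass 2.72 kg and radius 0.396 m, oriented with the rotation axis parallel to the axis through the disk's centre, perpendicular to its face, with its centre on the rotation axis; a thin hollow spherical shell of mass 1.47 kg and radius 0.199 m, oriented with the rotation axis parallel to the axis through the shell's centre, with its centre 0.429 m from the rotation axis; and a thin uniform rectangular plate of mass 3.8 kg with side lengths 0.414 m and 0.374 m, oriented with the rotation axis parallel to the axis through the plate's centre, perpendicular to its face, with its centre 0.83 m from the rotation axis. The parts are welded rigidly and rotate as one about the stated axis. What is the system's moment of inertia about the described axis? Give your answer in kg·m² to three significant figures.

4.70

Solid disk: I_cm = (1/2)MR² = (1/2)(3.44)(0.309)² = 0.16423 kg·m²; centre at d = 0.614 m, so the parallel axis theorem gives I = 0.16423 + (3.44)(0.614)² = 1.4611 kg·m².
Solid disk: I_cm = (1/2)MR² = (1/2)(2.72)(0.396)² = 0.21327 kg·m²; axis through the centre, so I = 0.21327 kg·m².
Spherical shell: I_cm = (2/3)MR² = (2/3)(1.47)(0.199)² = 0.038809 kg·m²; centre at d = 0.429 m, so the parallel axis theorem gives I = 0.038809 + (1.47)(0.429)² = 0.30935 kg·m².
Rectangular plate: I_cm = (1/12)M(a²+b²) = (1/12)(3.8)[(0.414)² + (0.374)²] = 0.098569 kg·m²; centre at d = 0.83 m, so the parallel axis theorem gives I = 0.098569 + (3.8)(0.83)² = 2.7164 kg·m².
Total I = 1.4611 + 0.21327 + 0.30935 + 2.7164 = 4.7001 kg·m².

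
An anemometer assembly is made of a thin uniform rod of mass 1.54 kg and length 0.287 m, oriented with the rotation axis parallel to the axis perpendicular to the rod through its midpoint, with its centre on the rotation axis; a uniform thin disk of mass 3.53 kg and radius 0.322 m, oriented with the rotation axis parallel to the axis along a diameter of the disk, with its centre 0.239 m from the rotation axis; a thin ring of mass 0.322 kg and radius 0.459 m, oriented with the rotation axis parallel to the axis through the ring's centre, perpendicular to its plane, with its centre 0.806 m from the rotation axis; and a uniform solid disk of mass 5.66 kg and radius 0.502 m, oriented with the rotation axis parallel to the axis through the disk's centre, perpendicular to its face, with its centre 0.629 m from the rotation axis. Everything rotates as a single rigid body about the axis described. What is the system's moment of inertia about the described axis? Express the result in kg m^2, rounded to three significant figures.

Thin rod: I_cm = (1/12)ML² = (1/12)(1.54)(0.287)² = 0.010571 kg m^2; axis through the centre, so I = 0.010571 kg m^2.
Thin disk: I_cm = (1/4)MR² = (1/4)(3.53)(0.322)² = 0.091501 kg m^2; centre at d = 0.239 m, so I = I_cm + Md² gives I = 0.091501 + (3.53)(0.239)² = 0.29314 kg m^2.
Thin ring: I_cm = MR² = (0.322)(0.459)² = 0.067839 kg m^2; centre at d = 0.806 m, so I = I_cm + Md² gives I = 0.067839 + (0.322)(0.806)² = 0.27702 kg m^2.
Solid disk: I_cm = (1/2)MR² = (1/2)(5.66)(0.502)² = 0.71317 kg m^2; centre at d = 0.629 m, so I = I_cm + Md² gives I = 0.71317 + (5.66)(0.629)² = 2.9525 kg m^2.
Total I = 0.010571 + 0.29314 + 0.27702 + 2.9525 = 3.5332 kg m^2.

3.53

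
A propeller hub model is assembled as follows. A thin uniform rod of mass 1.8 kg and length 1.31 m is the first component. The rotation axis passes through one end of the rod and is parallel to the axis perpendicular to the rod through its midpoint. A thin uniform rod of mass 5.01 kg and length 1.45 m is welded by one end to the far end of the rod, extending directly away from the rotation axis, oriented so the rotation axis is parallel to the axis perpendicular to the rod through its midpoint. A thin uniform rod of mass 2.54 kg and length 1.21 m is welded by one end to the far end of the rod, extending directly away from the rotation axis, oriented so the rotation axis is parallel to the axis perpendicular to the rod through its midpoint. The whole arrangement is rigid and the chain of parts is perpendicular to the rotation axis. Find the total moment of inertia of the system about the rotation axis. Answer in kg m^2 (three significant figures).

51.7

Thin rod: I_cm = (1/12)ML² = (1/12)(1.8)(1.31)² = 0.25742 kg m^2; centre at d = 0.655 m, so I = I_cm + Md² gives I = 0.25742 + (1.8)(0.655)² = 1.0297 kg m^2.
Thin rod: I_cm = (1/12)ML² = (1/12)(5.01)(1.45)² = 0.87779 kg m^2; centre at d = 0.655 + 0.655 + 0.725 = 2.035 m, so I = I_cm + Md² gives I = 0.87779 + (5.01)(2.035)² = 21.625 kg m^2.
Thin rod: I_cm = (1/12)ML² = (1/12)(2.54)(1.21)² = 0.3099 kg m^2; centre at d = 0.655 + 0.655 + 0.725 + 0.725 + 0.605 = 3.365 m, so I = I_cm + Md² gives I = 0.3099 + (2.54)(3.365)² = 29.071 kg m^2.
Total I = 1.0297 + 21.625 + 29.071 = 51.726 kg m^2.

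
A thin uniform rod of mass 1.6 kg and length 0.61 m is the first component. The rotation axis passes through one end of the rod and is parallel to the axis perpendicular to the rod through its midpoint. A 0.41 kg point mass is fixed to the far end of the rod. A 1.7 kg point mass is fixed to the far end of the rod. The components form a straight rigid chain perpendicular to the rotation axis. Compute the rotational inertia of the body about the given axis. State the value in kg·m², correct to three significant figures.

0.984

Thin rod: I_cm = (1/12)ML² = (1/12)(1.6)(0.61)² = 0.049613 kg·m²; centre at d = 0.305 m, so the parallel axis theorem gives I = 0.049613 + (1.6)(0.305)² = 0.19845 kg·m².
Point mass: I_cm = 0; centre at d = 0.305 + 0.305 = 0.61 m, so the parallel axis theorem gives I = 0 + (0.41)(0.61)² = 0.15256 kg·m².
Point mass: I_cm = 0; centre at d = 0.305 + 0.305 = 0.61 m, so the parallel axis theorem gives I = 0 + (1.7)(0.61)² = 0.63257 kg·m².
Total I = 0.19845 + 0.15256 + 0.63257 = 0.98358 kg·m².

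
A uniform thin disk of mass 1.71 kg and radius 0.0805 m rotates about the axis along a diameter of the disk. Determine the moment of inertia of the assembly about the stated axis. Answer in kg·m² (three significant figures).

0.00277

I_cm = (1/4)MR² = (1/4)(1.71)(0.0805)² = 0.0027703 kg·m²; axis through the centre, so I = 0.0027703 kg·m².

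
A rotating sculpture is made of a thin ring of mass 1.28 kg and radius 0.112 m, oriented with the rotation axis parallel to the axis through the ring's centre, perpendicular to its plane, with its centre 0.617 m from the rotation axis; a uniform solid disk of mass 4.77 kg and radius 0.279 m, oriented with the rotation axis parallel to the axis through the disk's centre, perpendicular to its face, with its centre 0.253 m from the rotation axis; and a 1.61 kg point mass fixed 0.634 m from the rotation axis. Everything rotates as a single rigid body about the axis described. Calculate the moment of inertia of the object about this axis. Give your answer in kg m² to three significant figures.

Thin ring: I_cm = MR² = (1.28)(0.112)² = 0.016056 kg m²; centre at d = 0.617 m, so I = I_cm + Md² gives I = 0.016056 + (1.28)(0.617)² = 0.50334 kg m².
Solid disk: I_cm = (1/2)MR² = (1/2)(4.77)(0.279)² = 0.18565 kg m²; centre at d = 0.253 m, so I = I_cm + Md² gives I = 0.18565 + (4.77)(0.253)² = 0.49097 kg m².
Point mass: I_cm = 0; centre at d = 0.634 m, so I = I_cm + Md² gives I = 0 + (1.61)(0.634)² = 0.64715 kg m².
Total I = 0.50334 + 0.49097 + 0.64715 = 1.6415 kg m².

1.64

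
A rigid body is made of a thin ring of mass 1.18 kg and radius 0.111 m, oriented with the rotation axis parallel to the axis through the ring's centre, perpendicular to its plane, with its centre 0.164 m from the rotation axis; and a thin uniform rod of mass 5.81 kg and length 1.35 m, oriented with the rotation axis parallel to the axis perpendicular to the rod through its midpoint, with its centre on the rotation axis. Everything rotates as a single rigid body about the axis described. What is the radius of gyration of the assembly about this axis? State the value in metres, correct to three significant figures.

Thin ring: I_cm = MR² = (1.18)(0.111)² = 0.014539 kg m^2; centre at d = 0.164 m, so the parallel axis theorem gives I = 0.014539 + (1.18)(0.164)² = 0.046276 kg m^2.
Thin rod: I_cm = (1/12)ML² = (1/12)(5.81)(1.35)² = 0.88239 kg m^2; axis through the centre, so I = 0.88239 kg m^2.
Total I = 0.92867 kg m^2; total mass M = 6.99 kg.
k = √(I/M) = √(0.92867/6.99) = 0.3645 m.

0.364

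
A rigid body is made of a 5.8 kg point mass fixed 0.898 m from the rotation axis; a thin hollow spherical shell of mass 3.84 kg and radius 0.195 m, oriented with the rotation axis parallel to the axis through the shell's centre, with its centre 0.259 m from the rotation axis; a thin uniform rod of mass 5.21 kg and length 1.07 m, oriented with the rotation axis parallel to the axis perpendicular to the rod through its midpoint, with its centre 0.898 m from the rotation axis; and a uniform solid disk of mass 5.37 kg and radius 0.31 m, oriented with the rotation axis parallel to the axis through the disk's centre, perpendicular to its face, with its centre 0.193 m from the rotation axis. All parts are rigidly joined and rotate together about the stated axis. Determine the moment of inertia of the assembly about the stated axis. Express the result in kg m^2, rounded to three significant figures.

Point mass: I_cm = 0; centre at d = 0.898 m, so the parallel axis theorem gives I = 0 + (5.8)(0.898)² = 4.6771 kg m^2.
Spherical shell: I_cm = (2/3)MR² = (2/3)(3.84)(0.195)² = 0.097344 kg m^2; centre at d = 0.259 m, so the parallel axis theorem gives I = 0.097344 + (3.84)(0.259)² = 0.35494 kg m^2.
Thin rod: I_cm = (1/12)ML² = (1/12)(5.21)(1.07)² = 0.49708 kg m^2; centre at d = 0.898 m, so the parallel axis theorem gives I = 0.49708 + (5.21)(0.898)² = 4.6984 kg m^2.
Solid disk: I_cm = (1/2)MR² = (1/2)(5.37)(0.31)² = 0.25803 kg m^2; centre at d = 0.193 m, so the parallel axis theorem gives I = 0.25803 + (5.37)(0.193)² = 0.45806 kg m^2.
Total I = 4.6771 + 0.35494 + 4.6984 + 0.45806 = 10.189 kg m^2.

10.2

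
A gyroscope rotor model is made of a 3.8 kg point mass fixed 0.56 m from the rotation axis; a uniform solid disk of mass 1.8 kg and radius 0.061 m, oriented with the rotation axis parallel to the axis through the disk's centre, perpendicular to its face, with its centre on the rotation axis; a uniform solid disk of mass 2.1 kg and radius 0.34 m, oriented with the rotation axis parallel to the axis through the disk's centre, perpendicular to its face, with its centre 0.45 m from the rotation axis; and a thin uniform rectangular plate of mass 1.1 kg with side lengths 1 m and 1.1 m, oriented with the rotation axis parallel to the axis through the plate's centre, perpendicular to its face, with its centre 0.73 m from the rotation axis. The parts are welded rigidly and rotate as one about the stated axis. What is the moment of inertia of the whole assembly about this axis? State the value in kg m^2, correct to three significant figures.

Point mass: I_cm = 0; centre at d = 0.56 m, so the parallel axis theorem gives I = 0 + (3.8)(0.56)² = 1.1917 kg m^2.
Solid disk: I_cm = (1/2)MR² = (1/2)(1.8)(0.061)² = 0.0033489 kg m^2; axis through the centre, so I = 0.0033489 kg m^2.
Solid disk: I_cm = (1/2)MR² = (1/2)(2.1)(0.34)² = 0.12138 kg m^2; centre at d = 0.45 m, so the parallel axis theorem gives I = 0.12138 + (2.1)(0.45)² = 0.54663 kg m^2.
Rectangular plate: I_cm = (1/12)M(a²+b²) = (1/12)(1.1)[(1)² + (1.1)²] = 0.20258 kg m^2; centre at d = 0.73 m, so the parallel axis theorem gives I = 0.20258 + (1.1)(0.73)² = 0.78877 kg m^2.
Total I = 1.1917 + 0.0033489 + 0.54663 + 0.78877 = 2.5304 kg m^2.

2.53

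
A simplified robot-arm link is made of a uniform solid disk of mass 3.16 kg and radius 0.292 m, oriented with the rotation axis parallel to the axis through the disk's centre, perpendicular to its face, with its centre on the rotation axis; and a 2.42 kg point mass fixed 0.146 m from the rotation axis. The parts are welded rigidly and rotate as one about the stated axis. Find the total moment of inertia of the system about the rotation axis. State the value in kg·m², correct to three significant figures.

Solid disk: I_cm = (1/2)MR² = (1/2)(3.16)(0.292)² = 0.13472 kg·m²; axis through the centre, so I = 0.13472 kg·m².
Point mass: I_cm = 0; centre at d = 0.146 m, so the parallel axis theorem gives I = 0 + (2.42)(0.146)² = 0.051585 kg·m².
Total I = 0.13472 + 0.051585 = 0.1863 kg·m².

0.186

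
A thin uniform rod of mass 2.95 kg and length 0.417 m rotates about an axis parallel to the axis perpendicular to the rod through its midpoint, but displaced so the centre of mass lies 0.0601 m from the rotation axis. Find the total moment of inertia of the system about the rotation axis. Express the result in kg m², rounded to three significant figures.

I_cm = (1/12)ML² = (1/12)(2.95)(0.417)² = 0.042748 kg m²; centre at d = 0.0601 m, so the parallel axis theorem gives I = 0.042748 + (2.95)(0.0601)² = 0.053403 kg m².

0.0534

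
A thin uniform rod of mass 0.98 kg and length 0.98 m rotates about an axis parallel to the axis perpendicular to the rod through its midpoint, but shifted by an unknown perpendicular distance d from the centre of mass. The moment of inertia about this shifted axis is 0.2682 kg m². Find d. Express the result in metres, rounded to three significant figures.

0.440

About the centre-of-mass axis, I_cm = (1/12)ML² = (1/12)(0.98)(0.98)² = 0.078433 kg m².
Parallel axis theorem: I = I_cm + Md², so Md² = 0.2682 − 0.078433 = 0.18977 kg m².
d = √(0.18977 / 0.98) = 0.44005 m.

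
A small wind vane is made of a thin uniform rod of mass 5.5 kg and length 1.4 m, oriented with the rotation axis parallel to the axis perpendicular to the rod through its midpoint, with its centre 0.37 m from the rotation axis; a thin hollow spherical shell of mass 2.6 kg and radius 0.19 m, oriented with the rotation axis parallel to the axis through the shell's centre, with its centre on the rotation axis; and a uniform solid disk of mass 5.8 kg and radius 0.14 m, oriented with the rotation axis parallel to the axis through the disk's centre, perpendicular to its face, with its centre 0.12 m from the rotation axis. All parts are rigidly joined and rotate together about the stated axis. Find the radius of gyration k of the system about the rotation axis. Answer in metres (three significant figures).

Thin rod: I_cm = (1/12)ML² = (1/12)(5.5)(1.4)² = 0.89833 kg m²; centre at d = 0.37 m, so the parallel axis theorem gives I = 0.89833 + (5.5)(0.37)² = 1.6513 kg m².
Spherical shell: I_cm = (2/3)MR² = (2/3)(2.6)(0.19)² = 0.062573 kg m²; axis through the centre, so I = 0.062573 kg m².
Solid disk: I_cm = (1/2)MR² = (1/2)(5.8)(0.14)² = 0.05684 kg m²; centre at d = 0.12 m, so the parallel axis theorem gives I = 0.05684 + (5.8)(0.12)² = 0.14036 kg m².
Total I = 1.8542 kg m²; total mass M = 13.9 kg.
k = √(I/M) = √(1.8542/13.9) = 0.36524 m.

0.365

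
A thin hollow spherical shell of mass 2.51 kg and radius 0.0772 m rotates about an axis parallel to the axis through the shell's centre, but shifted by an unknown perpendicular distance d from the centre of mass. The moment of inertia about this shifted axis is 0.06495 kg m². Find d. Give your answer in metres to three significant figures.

0.148

About the centre-of-mass axis, I_cm = (2/3)MR² = (2/3)(2.51)(0.0772)² = 0.0099728 kg m².
Parallel axis theorem: I = I_cm + Md², so Md² = 0.06495 − 0.0099728 = 0.054977 kg m².
d = √(0.054977 / 2.51) = 0.148 m.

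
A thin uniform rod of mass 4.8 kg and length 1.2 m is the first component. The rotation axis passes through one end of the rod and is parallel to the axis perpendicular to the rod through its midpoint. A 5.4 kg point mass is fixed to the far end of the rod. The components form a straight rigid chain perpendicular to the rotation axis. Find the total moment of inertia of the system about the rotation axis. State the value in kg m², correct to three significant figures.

Thin rod: I_cm = (1/12)ML² = (1/12)(4.8)(1.2)² = 0.576 kg m²; centre at d = 0.6 m, so the parallel axis theorem gives I = 0.576 + (4.8)(0.6)² = 2.304 kg m².
Point mass: I_cm = 0; centre at d = 0.6 + 0.6 = 1.2 m, so the parallel axis theorem gives I = 0 + (5.4)(1.2)² = 7.776 kg m².
Total I = 2.304 + 7.776 = 10.08 kg m².

10.1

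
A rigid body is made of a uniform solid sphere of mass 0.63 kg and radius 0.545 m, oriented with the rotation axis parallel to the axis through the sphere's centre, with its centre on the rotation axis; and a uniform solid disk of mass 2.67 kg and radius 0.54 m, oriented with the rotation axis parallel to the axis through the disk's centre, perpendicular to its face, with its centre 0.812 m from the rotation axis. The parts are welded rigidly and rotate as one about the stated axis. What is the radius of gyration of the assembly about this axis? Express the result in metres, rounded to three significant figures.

Solid sphere: I_cm = (2/5)MR² = (2/5)(0.63)(0.545)² = 0.07485 kg·m²; axis through the centre, so I = 0.07485 kg·m².
Solid disk: I_cm = (1/2)MR² = (1/2)(2.67)(0.54)² = 0.38929 kg·m²; centre at d = 0.812 m, so I = I_cm + Md² gives I = 0.38929 + (2.67)(0.812)² = 2.1497 kg·m².
Total I = 2.2246 kg·m²; total mass M = 3.3 kg.
k = √(I/M) = √(2.2246/3.3) = 0.82105 m.

0.821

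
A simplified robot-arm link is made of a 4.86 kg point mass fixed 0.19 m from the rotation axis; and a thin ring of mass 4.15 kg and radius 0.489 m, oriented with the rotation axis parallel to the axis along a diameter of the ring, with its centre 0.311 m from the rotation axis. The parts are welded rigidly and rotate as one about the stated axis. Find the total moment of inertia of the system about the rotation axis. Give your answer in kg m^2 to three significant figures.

1.07

Point mass: I_cm = 0; centre at d = 0.19 m, so I = I_cm + Md² gives I = 0 + (4.86)(0.19)² = 0.17545 kg m^2.
Thin ring: I_cm = (1/2)MR² = (1/2)(4.15)(0.489)² = 0.49618 kg m^2; centre at d = 0.311 m, so I = I_cm + Md² gives I = 0.49618 + (4.15)(0.311)² = 0.89757 kg m^2.
Total I = 0.17545 + 0.89757 = 1.073 kg m^2.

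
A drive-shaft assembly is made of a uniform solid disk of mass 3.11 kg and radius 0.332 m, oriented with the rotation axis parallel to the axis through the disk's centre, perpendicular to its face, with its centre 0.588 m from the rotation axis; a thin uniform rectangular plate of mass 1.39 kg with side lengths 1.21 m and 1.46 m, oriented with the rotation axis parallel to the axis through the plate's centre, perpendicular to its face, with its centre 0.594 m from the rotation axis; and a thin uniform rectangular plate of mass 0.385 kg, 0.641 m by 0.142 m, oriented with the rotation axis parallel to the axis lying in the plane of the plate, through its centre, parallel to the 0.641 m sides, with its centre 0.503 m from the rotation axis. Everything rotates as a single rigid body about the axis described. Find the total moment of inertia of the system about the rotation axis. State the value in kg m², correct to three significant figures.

Solid disk: I_cm = (1/2)MR² = (1/2)(3.11)(0.332)² = 0.1714 kg m²; centre at d = 0.588 m, so the parallel axis theorem gives I = 0.1714 + (3.11)(0.588)² = 1.2467 kg m².
Rectangular plate: I_cm = (1/12)M(a²+b²) = (1/12)(1.39)[(1.21)² + (1.46)²] = 0.4165 kg m²; centre at d = 0.594 m, so the parallel axis theorem gives I = 0.4165 + (1.39)(0.594)² = 0.90694 kg m².
Rectangular plate: I_cm = (1/12)Mb² = (1/12)(0.385)(0.142)² = 0.00064693 kg m²; centre at d = 0.503 m, so the parallel axis theorem gives I = 0.00064693 + (0.385)(0.503)² = 0.098055 kg m².
Total I = 1.2467 + 0.90694 + 0.098055 = 2.2517 kg m².

2.25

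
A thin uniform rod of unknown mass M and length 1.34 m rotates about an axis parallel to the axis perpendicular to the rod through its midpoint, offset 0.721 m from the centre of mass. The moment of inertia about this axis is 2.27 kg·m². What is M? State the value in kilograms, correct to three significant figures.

3.39

I = I_cm + Md² = (1/12)ML² + Md² = M·[0.0833333·(1.34)² + (0.721)²] = M·0.66947.
So M = 2.27 / 0.66947 = 3.3907 kg.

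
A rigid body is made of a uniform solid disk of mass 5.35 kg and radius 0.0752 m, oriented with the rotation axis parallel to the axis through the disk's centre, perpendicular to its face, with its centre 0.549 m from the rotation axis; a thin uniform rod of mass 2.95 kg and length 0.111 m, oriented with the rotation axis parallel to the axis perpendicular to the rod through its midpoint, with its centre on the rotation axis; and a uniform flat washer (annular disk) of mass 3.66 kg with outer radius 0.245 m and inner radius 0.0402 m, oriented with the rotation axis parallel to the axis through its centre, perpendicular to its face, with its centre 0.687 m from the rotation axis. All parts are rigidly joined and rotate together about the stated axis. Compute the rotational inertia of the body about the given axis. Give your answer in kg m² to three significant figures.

3.47

Solid disk: I_cm = (1/2)MR² = (1/2)(5.35)(0.0752)² = 0.015127 kg m²; centre at d = 0.549 m, so I = I_cm + Md² gives I = 0.015127 + (5.35)(0.549)² = 1.6276 kg m².
Thin rod: I_cm = (1/12)ML² = (1/12)(2.95)(0.111)² = 0.0030289 kg m²; axis through the centre, so I = 0.0030289 kg m².
Annular disk: I_cm = (1/2)M(R²+r²) = (1/2)(3.66)[(0.245)² + (0.0402)²] = 0.1128 kg m²; centre at d = 0.687 m, so I = I_cm + Md² gives I = 0.1128 + (3.66)(0.687)² = 1.8402 kg m².
Total I = 1.6276 + 0.0030289 + 1.8402 = 3.4709 kg m².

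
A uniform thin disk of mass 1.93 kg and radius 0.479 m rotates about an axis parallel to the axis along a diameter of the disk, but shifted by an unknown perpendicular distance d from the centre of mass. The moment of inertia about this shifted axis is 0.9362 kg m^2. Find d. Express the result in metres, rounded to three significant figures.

0.654

About the centre-of-mass axis, I_cm = (1/4)MR² = (1/4)(1.93)(0.479)² = 0.11071 kg m^2.
Parallel axis theorem: I = I_cm + Md², so Md² = 0.9362 − 0.11071 = 0.82549 kg m^2.
d = √(0.82549 / 1.93) = 0.654 m.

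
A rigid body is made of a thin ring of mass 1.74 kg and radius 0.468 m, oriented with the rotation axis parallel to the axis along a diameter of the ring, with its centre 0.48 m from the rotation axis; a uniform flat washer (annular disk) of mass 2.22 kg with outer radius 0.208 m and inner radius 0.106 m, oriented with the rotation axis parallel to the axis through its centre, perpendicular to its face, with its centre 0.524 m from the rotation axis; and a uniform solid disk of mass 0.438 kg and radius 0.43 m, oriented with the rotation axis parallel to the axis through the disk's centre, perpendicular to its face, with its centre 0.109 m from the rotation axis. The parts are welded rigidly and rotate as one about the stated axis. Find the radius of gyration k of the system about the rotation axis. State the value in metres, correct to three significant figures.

0.545

Thin ring: I_cm = (1/2)MR² = (1/2)(1.74)(0.468)² = 0.19055 kg m²; centre at d = 0.48 m, so I = I_cm + Md² gives I = 0.19055 + (1.74)(0.48)² = 0.59145 kg m².
Annular disk: I_cm = (1/2)M(R²+r²) = (1/2)(2.22)[(0.208)² + (0.106)²] = 0.060495 kg m²; centre at d = 0.524 m, so I = I_cm + Md² gives I = 0.060495 + (2.22)(0.524)² = 0.67005 kg m².
Solid disk: I_cm = (1/2)MR² = (1/2)(0.438)(0.43)² = 0.040493 kg m²; centre at d = 0.109 m, so I = I_cm + Md² gives I = 0.040493 + (0.438)(0.109)² = 0.045697 kg m².
Total I = 1.3072 kg m²; total mass M = 4.398 kg.
k = √(I/M) = √(1.3072/4.398) = 0.54518 m.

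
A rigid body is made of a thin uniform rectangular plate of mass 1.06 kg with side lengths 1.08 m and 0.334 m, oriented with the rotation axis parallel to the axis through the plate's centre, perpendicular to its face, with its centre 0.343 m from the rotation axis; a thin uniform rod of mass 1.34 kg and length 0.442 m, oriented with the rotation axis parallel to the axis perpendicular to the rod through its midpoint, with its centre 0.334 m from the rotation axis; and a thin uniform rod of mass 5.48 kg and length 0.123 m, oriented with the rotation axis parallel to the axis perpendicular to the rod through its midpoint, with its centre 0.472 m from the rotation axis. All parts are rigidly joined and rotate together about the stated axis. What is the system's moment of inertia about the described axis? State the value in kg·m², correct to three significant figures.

1.64

Rectangular plate: I_cm = (1/12)M(a²+b²) = (1/12)(1.06)[(1.08)² + (0.334)²] = 0.11289 kg·m²; centre at d = 0.343 m, so I = I_cm + Md² gives I = 0.11289 + (1.06)(0.343)² = 0.23759 kg·m².
Thin rod: I_cm = (1/12)ML² = (1/12)(1.34)(0.442)² = 0.021816 kg·m²; centre at d = 0.334 m, so I = I_cm + Md² gives I = 0.021816 + (1.34)(0.334)² = 0.1713 kg·m².
Thin rod: I_cm = (1/12)ML² = (1/12)(5.48)(0.123)² = 0.0069089 kg·m²; centre at d = 0.472 m, so I = I_cm + Md² gives I = 0.0069089 + (5.48)(0.472)² = 1.2278 kg·m².
Total I = 0.23759 + 0.1713 + 1.2278 = 1.6367 kg·m².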